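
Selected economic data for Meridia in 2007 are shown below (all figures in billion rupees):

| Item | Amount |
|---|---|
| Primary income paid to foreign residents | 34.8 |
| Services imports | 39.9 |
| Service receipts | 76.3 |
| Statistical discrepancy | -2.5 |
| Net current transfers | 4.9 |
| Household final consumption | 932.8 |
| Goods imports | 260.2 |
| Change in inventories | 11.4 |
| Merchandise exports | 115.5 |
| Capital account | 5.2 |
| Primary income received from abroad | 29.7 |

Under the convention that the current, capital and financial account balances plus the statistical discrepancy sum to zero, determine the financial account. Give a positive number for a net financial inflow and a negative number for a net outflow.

Goods balance = 115.5 - 260.2 = -144.7
Services balance = 76.3 - 39.9 = 36.4
Trade balance (goods + services) = -144.7 + 36.4 = -108.3
Net primary income = 29.7 - 34.8 = -5.1
Net secondary income = 4.9
Current account = -108.3 + (-5.1) + 4.9 = -108.5
Financial account = -(-108.5 + 5.2 + (-2.5)) = 105.8

105.8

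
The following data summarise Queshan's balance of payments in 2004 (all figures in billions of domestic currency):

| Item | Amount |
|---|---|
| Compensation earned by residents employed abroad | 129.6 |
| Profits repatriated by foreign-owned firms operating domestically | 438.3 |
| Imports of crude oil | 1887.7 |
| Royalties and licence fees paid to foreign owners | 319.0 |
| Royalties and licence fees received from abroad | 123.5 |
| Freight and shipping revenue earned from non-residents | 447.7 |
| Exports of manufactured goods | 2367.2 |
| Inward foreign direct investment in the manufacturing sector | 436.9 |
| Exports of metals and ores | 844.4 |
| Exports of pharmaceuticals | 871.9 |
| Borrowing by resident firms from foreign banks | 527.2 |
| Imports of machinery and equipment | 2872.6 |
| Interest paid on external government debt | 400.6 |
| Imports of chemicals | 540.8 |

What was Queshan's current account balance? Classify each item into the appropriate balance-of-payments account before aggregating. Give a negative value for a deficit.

-1674.7

Goods: 2367.2 - 2872.6 + 871.9 - 1887.7 - 540.8 + 844.4 = -1217.6
Services: -319.0 + 123.5 + 447.7 = 252.2
Primary income: -438.3 + 129.6 - 400.6 = -709.3
Current account = (-1217.6) + 252.2 + (-709.3) = -1674.7
(Excluded from the current account — financial account: inward foreign direct investment in the manufacturing sector 436.9, borrowing by resident firms from foreign banks 527.2.)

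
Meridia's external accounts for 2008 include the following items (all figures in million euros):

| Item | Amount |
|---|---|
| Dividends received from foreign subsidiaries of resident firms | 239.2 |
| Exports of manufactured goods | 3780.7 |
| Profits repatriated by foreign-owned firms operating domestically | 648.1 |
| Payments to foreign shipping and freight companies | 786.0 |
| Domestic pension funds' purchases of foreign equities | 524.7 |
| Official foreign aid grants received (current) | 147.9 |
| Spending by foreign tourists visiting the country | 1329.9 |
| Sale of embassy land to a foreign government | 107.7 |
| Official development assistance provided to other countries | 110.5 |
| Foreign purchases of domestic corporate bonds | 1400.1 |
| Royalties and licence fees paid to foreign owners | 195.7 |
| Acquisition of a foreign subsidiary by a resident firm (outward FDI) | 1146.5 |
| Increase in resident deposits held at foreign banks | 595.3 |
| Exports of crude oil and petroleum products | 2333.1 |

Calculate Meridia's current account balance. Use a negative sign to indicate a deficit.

6090.5

Goods: 3780.7 + 2333.1 = 6113.8
Services: 1329.9 - 786.0 - 195.7 = 348.2
Primary income: 239.2 - 648.1 = -408.9
Secondary income: 147.9 - 110.5 = 37.4
Current account = 6113.8 + 348.2 + (-408.9) + 37.4 = 6090.5
(Excluded from the current account — financial account: domestic pension funds' purchases of foreign equities 524.7, foreign purchases of domestic corporate bonds 1400.1, acquisition of a foreign subsidiary by a resident firm (outward FDI) 1146.5, increase in resident deposits held at foreign banks 595.3; capital account: sale of embassy land to a foreign government 107.7.)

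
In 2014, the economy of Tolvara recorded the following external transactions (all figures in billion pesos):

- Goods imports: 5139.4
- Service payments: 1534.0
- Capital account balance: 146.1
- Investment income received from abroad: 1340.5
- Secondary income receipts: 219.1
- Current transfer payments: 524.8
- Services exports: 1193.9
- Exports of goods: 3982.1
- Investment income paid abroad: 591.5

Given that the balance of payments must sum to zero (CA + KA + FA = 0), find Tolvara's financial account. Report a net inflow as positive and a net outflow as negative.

Goods balance = 3982.1 - 5139.4 = -1157.3
Services balance = 1193.9 - 1534.0 = -340.1
Trade balance (goods + services) = -1157.3 + (-340.1) = -1497.4
Net primary income = 1340.5 - 591.5 = 749.0
Net secondary income = 219.1 - 524.8 = -305.7
Current account = -1497.4 + 749.0 + (-305.7) = -1054.1
Financial account = -(-1054.1 + 146.1) = 908.0

908.0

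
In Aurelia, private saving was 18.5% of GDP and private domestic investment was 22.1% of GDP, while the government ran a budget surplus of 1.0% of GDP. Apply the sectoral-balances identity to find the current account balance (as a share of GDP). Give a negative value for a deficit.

By the sectoral-balances identity, CA = (S_private - I) + (T - G).
Private balance = 18.5 - 22.1 = -3.6
Government balance (T - G) = 1.0
CA = -3.6 + 1.0 = -2.6

-2.6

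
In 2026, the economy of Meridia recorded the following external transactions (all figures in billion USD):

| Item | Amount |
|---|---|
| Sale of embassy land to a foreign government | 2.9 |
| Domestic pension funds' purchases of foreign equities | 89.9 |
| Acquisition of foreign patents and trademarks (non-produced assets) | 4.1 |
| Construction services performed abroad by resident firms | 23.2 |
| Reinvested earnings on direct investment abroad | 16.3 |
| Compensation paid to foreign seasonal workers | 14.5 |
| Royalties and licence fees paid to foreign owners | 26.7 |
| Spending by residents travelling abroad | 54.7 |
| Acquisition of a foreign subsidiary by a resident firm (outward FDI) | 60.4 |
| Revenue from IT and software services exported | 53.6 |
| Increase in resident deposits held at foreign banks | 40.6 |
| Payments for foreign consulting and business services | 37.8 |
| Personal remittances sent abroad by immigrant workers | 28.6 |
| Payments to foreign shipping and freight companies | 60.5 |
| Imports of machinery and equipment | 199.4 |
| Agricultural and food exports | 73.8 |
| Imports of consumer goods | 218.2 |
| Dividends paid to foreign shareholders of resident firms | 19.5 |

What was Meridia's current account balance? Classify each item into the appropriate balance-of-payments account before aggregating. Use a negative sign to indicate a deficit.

-493.0

Goods: 73.8 - 199.4 - 218.2 = -343.8
Services: 23.2 + 53.6 - 54.7 - 37.8 - 26.7 - 60.5 = -102.9
Primary income: -19.5 - 14.5 + 16.3 = -17.7
Secondary income: -28.6
Current account = (-343.8) + (-102.9) + (-17.7) + (-28.6) = -493.0
(Excluded from the current account — capital account: sale of embassy land to a foreign government 2.9, acquisition of foreign patents and trademarks (non-produced assets) 4.1; financial account: domestic pension funds' purchases of foreign equities 89.9, acquisition of a foreign subsidiary by a resident firm (outward FDI) 60.4, increase in resident deposits held at foreign banks 40.6.)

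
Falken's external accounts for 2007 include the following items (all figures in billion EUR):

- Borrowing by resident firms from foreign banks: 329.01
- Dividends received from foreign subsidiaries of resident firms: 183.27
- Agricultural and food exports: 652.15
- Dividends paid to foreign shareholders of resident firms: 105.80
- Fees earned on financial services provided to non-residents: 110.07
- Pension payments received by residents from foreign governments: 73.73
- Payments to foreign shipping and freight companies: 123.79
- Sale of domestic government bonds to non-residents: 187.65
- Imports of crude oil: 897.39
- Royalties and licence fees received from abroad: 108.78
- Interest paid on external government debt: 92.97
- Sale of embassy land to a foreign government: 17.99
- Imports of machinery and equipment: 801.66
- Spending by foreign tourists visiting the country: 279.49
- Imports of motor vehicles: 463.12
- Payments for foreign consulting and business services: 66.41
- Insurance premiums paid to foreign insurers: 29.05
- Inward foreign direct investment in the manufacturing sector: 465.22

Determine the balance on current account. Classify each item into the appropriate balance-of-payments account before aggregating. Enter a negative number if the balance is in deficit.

Goods: 652.15 - 897.39 - 801.66 - 463.12 = -1510.02
Services: 279.49 - 123.79 + 108.78 + 110.07 - 29.05 - 66.41 = 279.09
Primary income: -92.97 - 105.80 + 183.27 = -15.50
Secondary income: 73.73
Current account = (-1510.02) + 279.09 + (-15.50) + 73.73 = -1172.70
(Excluded from the current account — financial account: borrowing by resident firms from foreign banks 329.01, sale of domestic government bonds to non-residents 187.65, inward foreign direct investment in the manufacturing sector 465.22; capital account: sale of embassy land to a foreign government 17.99.)

-1172.70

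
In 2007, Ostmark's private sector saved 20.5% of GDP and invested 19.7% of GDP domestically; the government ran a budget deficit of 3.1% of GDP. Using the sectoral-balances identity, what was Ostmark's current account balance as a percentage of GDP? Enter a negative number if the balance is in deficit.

-2.3

By the sectoral-balances identity, CA = (S_private - I) + (T - G).
Private balance = 20.5 - 19.7 = 0.8
Government balance (T - G) = -3.1
CA = 0.8 + (-3.1) = -2.3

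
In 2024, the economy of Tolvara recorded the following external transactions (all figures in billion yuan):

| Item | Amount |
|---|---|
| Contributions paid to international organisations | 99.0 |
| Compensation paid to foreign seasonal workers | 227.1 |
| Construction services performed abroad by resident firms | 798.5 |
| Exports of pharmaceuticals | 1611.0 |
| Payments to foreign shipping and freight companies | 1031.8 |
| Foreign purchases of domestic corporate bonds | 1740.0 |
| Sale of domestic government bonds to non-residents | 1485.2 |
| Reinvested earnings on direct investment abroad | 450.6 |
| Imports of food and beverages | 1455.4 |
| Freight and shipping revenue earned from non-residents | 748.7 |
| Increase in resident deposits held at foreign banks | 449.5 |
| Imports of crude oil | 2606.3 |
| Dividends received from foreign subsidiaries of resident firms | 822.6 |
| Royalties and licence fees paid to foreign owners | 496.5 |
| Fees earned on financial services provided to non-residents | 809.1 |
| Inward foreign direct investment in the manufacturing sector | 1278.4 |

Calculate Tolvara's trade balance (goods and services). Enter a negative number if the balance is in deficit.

-1622.7

Goods: 1611.0 - 1455.4 - 2606.3 = -2450.7
Services: 748.7 - 1031.8 + 798.5 - 496.5 + 809.1 = 828.0
Trade balance = -2450.7 + 828.0 = -1622.7
(Excluded from the trade balance — secondary income: contributions paid to international organisations 99.0; primary income: compensation paid to foreign seasonal workers 227.1, reinvested earnings on direct investment abroad 450.6, dividends received from foreign subsidiaries of resident firms 822.6; financial account: foreign purchases of domestic corporate bonds 1740.0, sale of domestic government bonds to non-residents 1485.2, increase in resident deposits held at foreign banks 449.5, inward foreign direct investment in the manufacturing sector 1278.4.)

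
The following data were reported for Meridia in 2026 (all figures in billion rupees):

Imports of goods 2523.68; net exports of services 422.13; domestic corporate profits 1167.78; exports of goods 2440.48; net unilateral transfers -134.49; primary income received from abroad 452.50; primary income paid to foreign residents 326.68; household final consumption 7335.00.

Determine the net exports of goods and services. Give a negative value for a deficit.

Goods balance = 2440.48 - 2523.68 = -83.20
Services balance = 422.13
Trade balance (goods + services) = -83.20 + 422.13 = 338.93

338.93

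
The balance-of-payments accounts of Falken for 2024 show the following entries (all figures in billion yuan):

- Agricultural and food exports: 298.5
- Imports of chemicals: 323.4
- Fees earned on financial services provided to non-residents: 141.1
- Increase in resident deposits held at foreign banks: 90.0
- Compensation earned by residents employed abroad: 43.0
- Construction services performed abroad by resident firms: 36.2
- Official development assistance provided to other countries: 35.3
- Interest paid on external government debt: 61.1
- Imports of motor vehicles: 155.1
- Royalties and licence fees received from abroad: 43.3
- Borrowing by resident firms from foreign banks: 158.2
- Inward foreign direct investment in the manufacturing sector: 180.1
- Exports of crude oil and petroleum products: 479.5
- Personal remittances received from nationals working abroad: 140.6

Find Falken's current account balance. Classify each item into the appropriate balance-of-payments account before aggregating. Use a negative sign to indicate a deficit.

607.3

Goods: 298.5 - 323.4 + 479.5 - 155.1 = 299.5
Services: 43.3 + 141.1 + 36.2 = 220.6
Primary income: 43.0 - 61.1 = -18.1
Secondary income: 140.6 - 35.3 = 105.3
Current account = 299.5 + 220.6 + (-18.1) + 105.3 = 607.3
(Excluded from the current account — financial account: increase in resident deposits held at foreign banks 90.0, borrowing by resident firms from foreign banks 158.2, inward foreign direct investment in the manufacturing sector 180.1.)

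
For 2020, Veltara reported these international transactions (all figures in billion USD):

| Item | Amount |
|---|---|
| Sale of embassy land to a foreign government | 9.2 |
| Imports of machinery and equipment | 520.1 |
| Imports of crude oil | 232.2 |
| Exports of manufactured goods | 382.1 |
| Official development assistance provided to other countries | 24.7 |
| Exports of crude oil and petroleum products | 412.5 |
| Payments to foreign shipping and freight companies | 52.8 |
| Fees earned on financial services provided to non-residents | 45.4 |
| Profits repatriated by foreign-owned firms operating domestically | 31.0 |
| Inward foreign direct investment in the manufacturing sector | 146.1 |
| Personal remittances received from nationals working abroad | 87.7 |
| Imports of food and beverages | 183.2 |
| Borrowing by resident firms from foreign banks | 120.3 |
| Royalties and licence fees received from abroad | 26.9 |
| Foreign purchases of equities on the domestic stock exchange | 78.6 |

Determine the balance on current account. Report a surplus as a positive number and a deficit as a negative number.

Goods: -520.1 - 183.2 + 382.1 - 232.2 + 412.5 = -140.9
Services: 26.9 + 45.4 - 52.8 = 19.5
Primary income: -31.0
Secondary income: -24.7 + 87.7 = 63.0
Current account = (-140.9) + 19.5 + (-31.0) + 63.0 = -89.4
(Excluded from the current account — capital account: sale of embassy land to a foreign government 9.2; financial account: inward foreign direct investment in the manufacturing sector 146.1, borrowing by resident firms from foreign banks 120.3, foreign purchases of equities on the domestic stock exchange 78.6.)

-89.4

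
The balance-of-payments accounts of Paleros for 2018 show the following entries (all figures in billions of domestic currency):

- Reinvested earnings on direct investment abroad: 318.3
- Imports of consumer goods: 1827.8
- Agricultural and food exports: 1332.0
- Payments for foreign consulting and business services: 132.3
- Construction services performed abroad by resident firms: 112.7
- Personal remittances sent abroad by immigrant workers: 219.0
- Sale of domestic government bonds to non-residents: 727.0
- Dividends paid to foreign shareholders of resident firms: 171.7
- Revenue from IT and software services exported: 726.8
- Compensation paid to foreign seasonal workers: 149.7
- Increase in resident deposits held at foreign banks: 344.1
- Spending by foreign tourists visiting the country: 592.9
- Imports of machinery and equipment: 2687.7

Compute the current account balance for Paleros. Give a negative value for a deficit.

-2105.5

Goods: -1827.8 - 2687.7 + 1332.0 = -3183.5
Services: -132.3 + 112.7 + 592.9 + 726.8 = 1300.1
Primary income: -171.7 + 318.3 - 149.7 = -3.1
Secondary income: -219.0
Current account = (-3183.5) + 1300.1 + (-3.1) + (-219.0) = -2105.5
(Excluded from the current account — financial account: sale of domestic government bonds to non-residents 727.0, increase in resident deposits held at foreign banks 344.1.)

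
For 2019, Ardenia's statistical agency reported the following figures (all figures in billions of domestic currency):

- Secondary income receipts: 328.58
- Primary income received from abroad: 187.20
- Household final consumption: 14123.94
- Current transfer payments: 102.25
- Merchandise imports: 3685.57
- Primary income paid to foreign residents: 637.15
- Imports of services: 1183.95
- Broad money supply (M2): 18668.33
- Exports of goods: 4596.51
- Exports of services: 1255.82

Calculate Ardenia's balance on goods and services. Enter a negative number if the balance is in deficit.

982.81

Goods balance = 4596.51 - 3685.57 = 910.94
Services balance = 1255.82 - 1183.95 = 71.87
Trade balance (goods + services) = 910.94 + 71.87 = 982.81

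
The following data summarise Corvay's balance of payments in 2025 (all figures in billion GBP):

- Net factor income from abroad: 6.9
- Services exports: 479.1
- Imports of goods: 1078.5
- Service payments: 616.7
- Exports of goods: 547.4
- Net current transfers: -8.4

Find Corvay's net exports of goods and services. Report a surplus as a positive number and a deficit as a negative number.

-668.7

Goods balance = 547.4 - 1078.5 = -531.1
Services balance = 479.1 - 616.7 = -137.6
Trade balance (goods + services) = -531.1 + (-137.6) = -668.7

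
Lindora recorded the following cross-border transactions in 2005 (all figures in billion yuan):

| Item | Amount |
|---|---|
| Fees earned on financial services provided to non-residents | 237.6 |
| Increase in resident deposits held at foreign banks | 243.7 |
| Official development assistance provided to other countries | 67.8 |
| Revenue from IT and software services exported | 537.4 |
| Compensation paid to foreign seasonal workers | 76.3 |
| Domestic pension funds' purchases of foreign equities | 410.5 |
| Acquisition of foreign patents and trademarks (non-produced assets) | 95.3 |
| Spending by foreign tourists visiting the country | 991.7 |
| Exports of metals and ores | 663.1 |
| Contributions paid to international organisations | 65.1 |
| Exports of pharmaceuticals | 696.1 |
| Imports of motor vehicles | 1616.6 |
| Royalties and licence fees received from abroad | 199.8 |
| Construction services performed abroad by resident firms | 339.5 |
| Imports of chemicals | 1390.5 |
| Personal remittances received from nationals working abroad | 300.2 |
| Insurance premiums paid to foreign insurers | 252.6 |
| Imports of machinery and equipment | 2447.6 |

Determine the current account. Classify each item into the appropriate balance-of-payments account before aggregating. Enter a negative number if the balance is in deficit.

-1951.1

Goods: 663.1 - 2447.6 - 1616.6 + 696.1 - 1390.5 = -4095.5
Services: 537.4 + 339.5 + 237.6 - 252.6 + 199.8 + 991.7 = 2053.4
Primary income: -76.3
Secondary income: 300.2 - 65.1 - 67.8 = 167.3
Current account = (-4095.5) + 2053.4 + (-76.3) + 167.3 = -1951.1
(Excluded from the current account — financial account: increase in resident deposits held at foreign banks 243.7, domestic pension funds' purchases of foreign equities 410.5; capital account: acquisition of foreign patents and trademarks (non-produced assets) 95.3.)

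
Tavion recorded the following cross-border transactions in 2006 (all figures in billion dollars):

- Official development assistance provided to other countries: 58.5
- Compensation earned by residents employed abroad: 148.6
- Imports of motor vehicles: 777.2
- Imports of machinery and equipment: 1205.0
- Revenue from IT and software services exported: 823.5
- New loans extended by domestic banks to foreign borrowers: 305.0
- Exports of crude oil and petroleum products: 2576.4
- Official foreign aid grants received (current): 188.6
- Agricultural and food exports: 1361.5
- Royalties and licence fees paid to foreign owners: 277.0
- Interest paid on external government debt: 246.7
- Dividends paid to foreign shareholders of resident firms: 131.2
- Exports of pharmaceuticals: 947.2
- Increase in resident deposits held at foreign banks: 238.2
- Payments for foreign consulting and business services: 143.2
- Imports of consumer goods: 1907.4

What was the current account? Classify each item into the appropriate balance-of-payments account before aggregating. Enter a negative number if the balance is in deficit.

1299.6

Goods: 2576.4 + 947.2 - 777.2 - 1907.4 - 1205.0 + 1361.5 = 995.5
Services: 823.5 - 277.0 - 143.2 = 403.3
Primary income: 148.6 - 246.7 - 131.2 = -229.3
Secondary income: -58.5 + 188.6 = 130.1
Current account = 995.5 + 403.3 + (-229.3) + 130.1 = 1299.6
(Excluded from the current account — financial account: new loans extended by domestic banks to foreign borrowers 305.0, increase in resident deposits held at foreign banks 238.2.)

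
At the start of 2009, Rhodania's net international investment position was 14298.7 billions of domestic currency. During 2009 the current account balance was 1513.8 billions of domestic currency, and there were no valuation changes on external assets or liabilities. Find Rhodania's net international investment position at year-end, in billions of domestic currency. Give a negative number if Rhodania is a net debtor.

With no valuation effects, change in NIIP = current account = 1513.8
End-of-year NIIP = 14298.7 + 1513.8 = 15812.5

15812.5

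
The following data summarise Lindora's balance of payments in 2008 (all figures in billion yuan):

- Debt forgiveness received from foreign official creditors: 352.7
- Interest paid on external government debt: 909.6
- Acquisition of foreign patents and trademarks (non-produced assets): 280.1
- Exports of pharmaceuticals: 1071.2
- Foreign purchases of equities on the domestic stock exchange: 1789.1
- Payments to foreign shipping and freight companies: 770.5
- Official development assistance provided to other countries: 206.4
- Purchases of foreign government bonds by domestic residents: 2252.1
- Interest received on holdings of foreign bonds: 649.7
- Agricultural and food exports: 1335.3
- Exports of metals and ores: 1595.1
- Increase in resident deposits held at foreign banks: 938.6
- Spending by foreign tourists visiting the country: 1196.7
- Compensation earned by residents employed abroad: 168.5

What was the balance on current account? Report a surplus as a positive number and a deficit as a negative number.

4130.0

Goods: 1595.1 + 1335.3 + 1071.2 = 4001.6
Services: 1196.7 - 770.5 = 426.2
Primary income: 168.5 - 909.6 + 649.7 = -91.4
Secondary income: -206.4
Current account = 4001.6 + 426.2 + (-91.4) + (-206.4) = 4130.0
(Excluded from the current account — capital account: debt forgiveness received from foreign official creditors 352.7, acquisition of foreign patents and trademarks (non-produced assets) 280.1; financial account: foreign purchases of equities on the domestic stock exchange 1789.1, purchases of foreign government bonds by domestic residents 2252.1, increase in resident deposits held at foreign banks 938.6.)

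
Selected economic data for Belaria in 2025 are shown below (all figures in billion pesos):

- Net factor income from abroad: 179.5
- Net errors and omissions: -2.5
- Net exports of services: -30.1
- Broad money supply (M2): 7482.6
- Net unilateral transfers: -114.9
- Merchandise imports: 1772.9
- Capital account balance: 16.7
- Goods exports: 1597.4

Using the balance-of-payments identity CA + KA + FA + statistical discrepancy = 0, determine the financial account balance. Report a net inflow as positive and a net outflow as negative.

126.8

Goods balance = 1597.4 - 1772.9 = -175.5
Services balance = -30.1
Trade balance (goods + services) = -175.5 + (-30.1) = -205.6
Net primary income = 179.5
Net secondary income = -114.9
Current account = -205.6 + 179.5 + (-114.9) = -141.0
Financial account = -(-141.0 + 16.7 + (-2.5)) = 126.8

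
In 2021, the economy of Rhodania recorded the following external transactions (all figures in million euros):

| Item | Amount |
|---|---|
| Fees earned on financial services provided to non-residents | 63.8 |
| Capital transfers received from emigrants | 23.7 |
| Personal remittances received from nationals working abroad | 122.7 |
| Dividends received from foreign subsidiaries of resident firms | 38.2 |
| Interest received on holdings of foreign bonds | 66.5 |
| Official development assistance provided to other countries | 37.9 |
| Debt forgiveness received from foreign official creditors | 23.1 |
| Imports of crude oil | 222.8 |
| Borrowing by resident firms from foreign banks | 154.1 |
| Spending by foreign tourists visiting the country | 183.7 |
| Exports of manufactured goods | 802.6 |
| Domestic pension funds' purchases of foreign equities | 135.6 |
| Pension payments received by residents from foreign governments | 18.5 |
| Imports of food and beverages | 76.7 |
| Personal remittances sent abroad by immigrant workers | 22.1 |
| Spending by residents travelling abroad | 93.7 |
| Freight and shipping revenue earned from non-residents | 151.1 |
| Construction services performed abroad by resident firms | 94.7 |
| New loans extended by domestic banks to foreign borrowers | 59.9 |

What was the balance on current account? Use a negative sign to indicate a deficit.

Goods: -222.8 + 802.6 - 76.7 = 503.1
Services: -93.7 + 94.7 + 183.7 + 63.8 + 151.1 = 399.6
Primary income: 38.2 + 66.5 = 104.7
Secondary income: 122.7 - 22.1 + 18.5 - 37.9 = 81.2
Current account = 503.1 + 399.6 + 104.7 + 81.2 = 1088.6
(Excluded from the current account — capital account: capital transfers received from emigrants 23.7, debt forgiveness received from foreign official creditors 23.1; financial account: borrowing by resident firms from foreign banks 154.1, domestic pension funds' purchases of foreign equities 135.6, new loans extended by domestic banks to foreign borrowers 59.9.)

1088.6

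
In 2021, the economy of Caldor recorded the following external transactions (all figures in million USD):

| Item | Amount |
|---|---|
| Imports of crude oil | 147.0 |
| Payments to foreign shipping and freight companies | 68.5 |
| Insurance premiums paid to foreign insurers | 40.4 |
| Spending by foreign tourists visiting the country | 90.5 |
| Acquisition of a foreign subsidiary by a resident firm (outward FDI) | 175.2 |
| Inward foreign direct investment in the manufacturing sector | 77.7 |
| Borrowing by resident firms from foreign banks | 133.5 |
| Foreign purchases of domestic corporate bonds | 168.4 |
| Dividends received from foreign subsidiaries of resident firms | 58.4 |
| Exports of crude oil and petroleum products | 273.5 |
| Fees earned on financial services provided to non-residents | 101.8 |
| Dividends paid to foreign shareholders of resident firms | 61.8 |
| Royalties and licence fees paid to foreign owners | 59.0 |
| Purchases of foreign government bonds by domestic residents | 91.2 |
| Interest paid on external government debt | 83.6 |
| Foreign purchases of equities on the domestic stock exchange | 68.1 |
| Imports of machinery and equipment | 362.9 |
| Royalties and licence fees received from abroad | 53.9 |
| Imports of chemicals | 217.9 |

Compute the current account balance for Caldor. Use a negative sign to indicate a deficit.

Goods: 273.5 - 217.9 - 147.0 - 362.9 = -454.3
Services: -59.0 - 40.4 + 90.5 + 101.8 + 53.9 - 68.5 = 78.3
Primary income: -61.8 + 58.4 - 83.6 = -87.0
Current account = (-454.3) + 78.3 + (-87.0) = -463.0
(Excluded from the current account — financial account: acquisition of a foreign subsidiary by a resident firm (outward FDI) 175.2, inward foreign direct investment in the manufacturing sector 77.7, borrowing by resident firms from foreign banks 133.5, foreign purchases of domestic corporate bonds 168.4, purchases of foreign government bonds by domestic residents 91.2, foreign purchases of equities on the domestic stock exchange 68.1.)

-463.0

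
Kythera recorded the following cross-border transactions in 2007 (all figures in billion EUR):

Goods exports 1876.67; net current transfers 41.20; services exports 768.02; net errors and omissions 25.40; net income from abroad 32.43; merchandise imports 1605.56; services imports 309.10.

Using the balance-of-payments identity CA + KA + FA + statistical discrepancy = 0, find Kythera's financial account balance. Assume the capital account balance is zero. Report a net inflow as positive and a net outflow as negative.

Goods balance = 1876.67 - 1605.56 = 271.11
Services balance = 768.02 - 309.10 = 458.92
Trade balance (goods + services) = 271.11 + 458.92 = 730.03
Net primary income = 32.43
Net secondary income = 41.20
Current account = 730.03 + 32.43 + 41.20 = 803.66
Financial account = -(803.66 + 25.40) = -829.06

-829.06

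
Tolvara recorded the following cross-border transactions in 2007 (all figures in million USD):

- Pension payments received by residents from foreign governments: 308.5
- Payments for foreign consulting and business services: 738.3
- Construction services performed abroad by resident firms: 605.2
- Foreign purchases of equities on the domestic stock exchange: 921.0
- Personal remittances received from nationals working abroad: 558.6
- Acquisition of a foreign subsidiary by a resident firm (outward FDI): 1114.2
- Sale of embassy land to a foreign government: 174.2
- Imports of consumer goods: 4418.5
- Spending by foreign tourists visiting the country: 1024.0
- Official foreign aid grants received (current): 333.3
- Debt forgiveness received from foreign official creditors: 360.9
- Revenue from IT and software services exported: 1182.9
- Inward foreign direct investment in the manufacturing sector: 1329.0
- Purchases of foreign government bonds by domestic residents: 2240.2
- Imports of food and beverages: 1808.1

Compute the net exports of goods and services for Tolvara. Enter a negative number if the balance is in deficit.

-4152.8

Goods: -1808.1 - 4418.5 = -6226.6
Services: 1182.9 + 1024.0 - 738.3 + 605.2 = 2073.8
Trade balance = -6226.6 + 2073.8 = -4152.8
(Excluded from the trade balance — secondary income: pension payments received by residents from foreign governments 308.5, personal remittances received from nationals working abroad 558.6, official foreign aid grants received (current) 333.3; financial account: foreign purchases of equities on the domestic stock exchange 921.0, acquisition of a foreign subsidiary by a resident firm (outward FDI) 1114.2, inward foreign direct investment in the manufacturing sector 1329.0, purchases of foreign government bonds by domestic residents 2240.2; capital account: sale of embassy land to a foreign government 174.2, debt forgiveness received from foreign official creditors 360.9.)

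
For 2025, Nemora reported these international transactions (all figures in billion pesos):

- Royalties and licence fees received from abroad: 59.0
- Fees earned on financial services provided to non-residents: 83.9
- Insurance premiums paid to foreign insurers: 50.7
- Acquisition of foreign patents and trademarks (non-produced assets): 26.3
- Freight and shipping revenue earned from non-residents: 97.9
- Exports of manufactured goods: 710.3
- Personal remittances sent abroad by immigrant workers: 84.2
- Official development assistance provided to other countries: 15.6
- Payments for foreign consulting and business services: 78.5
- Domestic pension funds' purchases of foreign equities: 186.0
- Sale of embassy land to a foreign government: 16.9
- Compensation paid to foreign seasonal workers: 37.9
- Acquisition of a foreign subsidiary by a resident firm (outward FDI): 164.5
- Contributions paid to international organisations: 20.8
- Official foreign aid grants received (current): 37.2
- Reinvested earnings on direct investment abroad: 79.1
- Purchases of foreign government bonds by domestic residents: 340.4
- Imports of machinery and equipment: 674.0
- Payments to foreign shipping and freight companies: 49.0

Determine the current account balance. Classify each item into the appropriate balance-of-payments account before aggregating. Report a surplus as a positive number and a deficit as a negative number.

56.7

Goods: -674.0 + 710.3 = 36.3
Services: -78.5 + 83.9 + 59.0 - 50.7 - 49.0 + 97.9 = 62.6
Primary income: 79.1 - 37.9 = 41.2
Secondary income: -15.6 - 20.8 + 37.2 - 84.2 = -83.4
Current account = 36.3 + 62.6 + 41.2 + (-83.4) = 56.7
(Excluded from the current account — capital account: acquisition of foreign patents and trademarks (non-produced assets) 26.3, sale of embassy land to a foreign government 16.9; financial account: domestic pension funds' purchases of foreign equities 186.0, acquisition of a foreign subsidiary by a resident firm (outward FDI) 164.5, purchases of foreign government bonds by domestic residents 340.4.)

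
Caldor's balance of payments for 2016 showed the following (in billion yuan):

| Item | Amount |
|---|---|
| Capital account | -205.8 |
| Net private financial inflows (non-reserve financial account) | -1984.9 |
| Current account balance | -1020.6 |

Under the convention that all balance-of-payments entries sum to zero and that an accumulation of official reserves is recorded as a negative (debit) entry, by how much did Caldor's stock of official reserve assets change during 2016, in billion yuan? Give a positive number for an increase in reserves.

Official reserve transactions balance = -((-1020.6) + (-205.8) + (-1984.9)) = 3211.3
An accumulation of reserves is recorded as a debit (negative entry), so the change in the stock of reserves is the negative of that balance.
Change in official reserves = -(3211.3) = -3211.3

-3211.3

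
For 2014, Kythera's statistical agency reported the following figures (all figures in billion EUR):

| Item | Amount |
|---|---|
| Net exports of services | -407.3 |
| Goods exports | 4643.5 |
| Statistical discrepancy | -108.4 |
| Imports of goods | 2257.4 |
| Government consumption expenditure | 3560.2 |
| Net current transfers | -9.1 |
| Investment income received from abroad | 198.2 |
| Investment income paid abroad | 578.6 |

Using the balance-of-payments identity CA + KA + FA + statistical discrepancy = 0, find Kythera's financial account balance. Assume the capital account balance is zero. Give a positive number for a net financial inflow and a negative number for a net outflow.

Goods balance = 4643.5 - 2257.4 = 2386.1
Services balance = -407.3
Trade balance (goods + services) = 2386.1 + (-407.3) = 1978.8
Net primary income = 198.2 - 578.6 = -380.4
Net secondary income = -9.1
Current account = 1978.8 + (-380.4) + (-9.1) = 1589.3
Financial account = -(1589.3 + (-108.4)) = -1480.9

-1480.9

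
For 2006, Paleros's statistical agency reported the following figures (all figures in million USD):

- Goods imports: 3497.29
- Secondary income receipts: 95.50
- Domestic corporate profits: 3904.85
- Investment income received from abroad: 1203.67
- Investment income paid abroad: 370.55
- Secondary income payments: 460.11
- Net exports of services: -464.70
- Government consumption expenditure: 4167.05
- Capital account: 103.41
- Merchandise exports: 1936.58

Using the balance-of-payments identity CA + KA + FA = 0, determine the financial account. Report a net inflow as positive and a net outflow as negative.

1453.49

Goods balance = 1936.58 - 3497.29 = -1560.71
Services balance = -464.70
Trade balance (goods + services) = -1560.71 + (-464.70) = -2025.41
Net primary income = 1203.67 - 370.55 = 833.12
Net secondary income = 95.50 - 460.11 = -364.61
Current account = -2025.41 + 833.12 + (-364.61) = -1556.90
Financial account = -(-1556.90 + 103.41) = 1453.49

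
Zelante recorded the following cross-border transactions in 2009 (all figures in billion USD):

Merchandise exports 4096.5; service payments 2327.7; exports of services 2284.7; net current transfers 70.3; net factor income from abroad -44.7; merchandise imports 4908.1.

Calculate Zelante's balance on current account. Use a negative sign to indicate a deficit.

Goods balance = 4096.5 - 4908.1 = -811.6
Services balance = 2284.7 - 2327.7 = -43.0
Trade balance (goods + services) = -811.6 + (-43.0) = -854.6
Net primary income = -44.7
Net secondary income = 70.3
Current account = -854.6 + (-44.7) + 70.3 = -829.0

-829.0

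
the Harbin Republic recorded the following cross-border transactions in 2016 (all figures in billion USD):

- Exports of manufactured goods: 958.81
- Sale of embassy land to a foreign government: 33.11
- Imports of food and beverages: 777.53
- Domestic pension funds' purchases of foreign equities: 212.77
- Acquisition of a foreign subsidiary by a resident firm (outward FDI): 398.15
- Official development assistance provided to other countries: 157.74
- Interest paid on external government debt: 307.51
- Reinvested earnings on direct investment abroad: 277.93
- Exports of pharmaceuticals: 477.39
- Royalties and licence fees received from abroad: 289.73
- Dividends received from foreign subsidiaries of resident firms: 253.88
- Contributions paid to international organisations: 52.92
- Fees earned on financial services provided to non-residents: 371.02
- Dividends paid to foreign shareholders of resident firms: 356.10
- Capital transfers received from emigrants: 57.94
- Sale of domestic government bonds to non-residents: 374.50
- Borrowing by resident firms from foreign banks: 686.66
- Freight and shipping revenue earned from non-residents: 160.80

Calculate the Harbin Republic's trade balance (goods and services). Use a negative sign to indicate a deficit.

1480.22

Goods: -777.53 + 477.39 + 958.81 = 658.67
Services: 160.80 + 371.02 + 289.73 = 821.55
Trade balance = 658.67 + 821.55 = 1480.22
(Excluded from the trade balance — capital account: sale of embassy land to a foreign government 33.11, capital transfers received from emigrants 57.94; financial account: domestic pension funds' purchases of foreign equities 212.77, acquisition of a foreign subsidiary by a resident firm (outward FDI) 398.15, sale of domestic government bonds to non-residents 374.50, borrowing by resident firms from foreign banks 686.66; secondary income: official development assistance provided to other countries 157.74, contributions paid to international organisations 52.92; primary income: interest paid on external government debt 307.51, reinvested earnings on direct investment abroad 277.93, dividends received from foreign subsidiaries of resident firms 253.88, dividends paid to foreign shareholders of resident firms 356.10.)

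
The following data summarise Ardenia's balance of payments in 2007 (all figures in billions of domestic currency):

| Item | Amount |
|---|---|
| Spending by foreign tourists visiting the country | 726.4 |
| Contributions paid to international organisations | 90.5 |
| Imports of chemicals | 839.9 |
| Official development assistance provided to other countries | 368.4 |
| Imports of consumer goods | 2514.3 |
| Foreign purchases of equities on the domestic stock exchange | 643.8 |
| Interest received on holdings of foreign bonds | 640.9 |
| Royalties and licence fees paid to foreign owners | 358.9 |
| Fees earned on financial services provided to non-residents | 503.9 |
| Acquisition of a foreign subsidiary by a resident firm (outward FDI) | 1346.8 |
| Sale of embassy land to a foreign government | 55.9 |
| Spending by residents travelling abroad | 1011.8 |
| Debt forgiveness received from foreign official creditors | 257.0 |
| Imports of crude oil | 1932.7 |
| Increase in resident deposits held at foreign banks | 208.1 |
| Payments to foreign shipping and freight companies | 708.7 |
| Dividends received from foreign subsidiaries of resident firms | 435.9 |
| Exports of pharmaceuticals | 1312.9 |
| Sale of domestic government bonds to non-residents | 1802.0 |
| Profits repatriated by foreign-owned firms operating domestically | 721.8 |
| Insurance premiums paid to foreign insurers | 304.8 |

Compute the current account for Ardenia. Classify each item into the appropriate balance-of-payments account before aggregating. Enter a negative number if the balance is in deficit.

-5231.8

Goods: -2514.3 + 1312.9 - 1932.7 - 839.9 = -3974.0
Services: 503.9 - 358.9 - 1011.8 + 726.4 - 304.8 - 708.7 = -1153.9
Primary income: 435.9 - 721.8 + 640.9 = 355.0
Secondary income: -90.5 - 368.4 = -458.9
Current account = (-3974.0) + (-1153.9) + 355.0 + (-458.9) = -5231.8
(Excluded from the current account — financial account: foreign purchases of equities on the domestic stock exchange 643.8, acquisition of a foreign subsidiary by a resident firm (outward FDI) 1346.8, increase in resident deposits held at foreign banks 208.1, sale of domestic government bonds to non-residents 1802.0; capital account: sale of embassy land to a foreign government 55.9, debt forgiveness received from foreign official creditors 257.0.)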